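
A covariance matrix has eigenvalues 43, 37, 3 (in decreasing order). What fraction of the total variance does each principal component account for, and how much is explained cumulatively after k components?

Step 1 — total variance = trace(Sigma) = Σ λ_i = 43 + 37 + 3 = 83.

Step 2 — fraction explained by component i = λ_i / Σ λ:
  PC1: 43/83 = 0.5181
  PC2: 37/83 = 0.4458
  PC3: 3/83 = 0.0361

Step 3 — cumulative fraction after k components = (λ_1 + ... + λ_k) / Σ λ:
  k = 1: 43/83 = 0.5181
  k = 2: (43 + 37)/83 = 80/83 = 0.9639
  k = 3: (43 + 37 + 3)/83 = 83/83 = 1

Summary (fraction, with percent):

explained: PC1 0.5181 (51.81%), PC2 0.4458 (44.58%), PC3 0.0361 (3.61%);  cumulative: 0.5181, 0.9639, 1


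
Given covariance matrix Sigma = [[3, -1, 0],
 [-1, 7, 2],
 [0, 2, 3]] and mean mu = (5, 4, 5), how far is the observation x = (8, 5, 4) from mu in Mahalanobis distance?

Step 1 — centre the observation: (x - mu) = (3, 1, -1).

Step 2 — invert Sigma (cofactor / det for 3×3, or solve directly):
  Sigma^{-1} = [[0.3542, 0.0625, -0.0417],
 [0.0625, 0.1875, -0.125],
 [-0.0417, -0.125, 0.4167]].

Step 3 — form the quadratic (x - mu)^T · Sigma^{-1} · (x - mu):
  Sigma^{-1} · (x - mu) = (1.1667, 0.5, -0.6667).
  (x - mu)^T · [Sigma^{-1} · (x - mu)] = (3)·(1.1667) + (1)·(0.5) + (-1)·(-0.6667) = 4.6667.

Step 4 — take square root: d = √(4.6667) ≈ 2.1602.

d(x, mu) = √(4.6667) ≈ 2.1602


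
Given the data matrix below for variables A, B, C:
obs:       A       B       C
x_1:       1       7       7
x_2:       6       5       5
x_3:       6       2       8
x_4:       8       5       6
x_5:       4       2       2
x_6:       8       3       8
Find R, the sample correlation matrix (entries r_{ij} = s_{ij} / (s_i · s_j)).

Step 1 — column means:
  mean(A) = (1 + 6 + 6 + 8 + 4 + 8) / 6 = 33/6 = 5.5
  mean(B) = (7 + 5 + 2 + 5 + 2 + 3) / 6 = 24/6 = 4
  mean(C) = (7 + 5 + 8 + 6 + 2 + 8) / 6 = 36/6 = 6

Step 2 — sample variances and covariances s[i,j] = (1/(n-1)) · Σ_k (x_{k,i} - mean_i) · (x_{k,j} - mean_j), with n-1 = 5:
  s[A,A] = ((-4.5)·(-4.5) + (0.5)·(0.5) + (0.5)·(0.5) + (2.5)·(2.5) + (-1.5)·(-1.5) + (2.5)·(2.5)) / 5 = 35.5/5 = 7.1
  s[A,B] = ((-4.5)·(3) + (0.5)·(1) + (0.5)·(-2) + (2.5)·(1) + (-1.5)·(-2) + (2.5)·(-1)) / 5 = -11/5 = -2.2
  s[A,C] = ((-4.5)·(1) + (0.5)·(-1) + (0.5)·(2) + (2.5)·(0) + (-1.5)·(-4) + (2.5)·(2)) / 5 = 7/5 = 1.4
  s[B,B] = ((3)·(3) + (1)·(1) + (-2)·(-2) + (1)·(1) + (-2)·(-2) + (-1)·(-1)) / 5 = 20/5 = 4
  s[B,C] = ((3)·(1) + (1)·(-1) + (-2)·(2) + (1)·(0) + (-2)·(-4) + (-1)·(2)) / 5 = 4/5 = 0.8
  s[C,C] = ((1)·(1) + (-1)·(-1) + (2)·(2) + (0)·(0) + (-4)·(-4) + (2)·(2)) / 5 = 26/5 = 5.2
  Sample standard deviations s_i = √(s[i,i]):
  s(A) = √(7.1) = 2.6646
  s(B) = √(4) = 2
  s(C) = √(5.2) = 2.2804

Step 3 — r_{ij} = s_{ij} / (s_i · s_j):
  r[A,A] = 1 (diagonal).
  r[A,B] = -2.2 / (2.6646 · 2) = -2.2 / 5.3292 = -0.4128
  r[A,C] = 1.4 / (2.6646 · 2.2804) = 1.4 / 6.0762 = 0.2304
  r[B,B] = 1 (diagonal).
  r[B,C] = 0.8 / (2 · 2.2804) = 0.8 / 4.5607 = 0.1754
  r[C,C] = 1 (diagonal).

R is symmetric with unit diagonal. Assembling:

R = [[1, -0.4128, 0.2304],
 [-0.4128, 1, 0.1754],
 [0.2304, 0.1754, 1]]


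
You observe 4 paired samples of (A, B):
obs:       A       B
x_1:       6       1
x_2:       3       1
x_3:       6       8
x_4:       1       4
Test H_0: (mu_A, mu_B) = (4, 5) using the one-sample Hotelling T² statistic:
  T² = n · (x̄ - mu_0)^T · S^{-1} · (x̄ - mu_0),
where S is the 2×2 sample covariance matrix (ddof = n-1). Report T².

Step 1 — sample mean vector:
  mean(A) = (6 + 3 + 6 + 1) / 4 = 16/4 = 4
  mean(B) = (1 + 1 + 8 + 4) / 4 = 14/4 = 3.5
  x̄ = (4, 3.5),  deviation x̄ - mu_0 = (4, 3.5) - (4, 5) = (0, -1.5).

Step 2 — sample covariance matrix, S[i,j] = (1/(n-1)) · Σ_k (x_{k,i} - mean_i) · (x_{k,j} - mean_j), divisor n-1 = 3:
  S[A,A] = ((2)·(2) + (-1)·(-1) + (2)·(2) + (-3)·(-3)) / 3 = 18/3 = 6
  S[A,B] = ((2)·(-2.5) + (-1)·(-2.5) + (2)·(4.5) + (-3)·(0.5)) / 3 = 5/3 = 1.6667
  S[B,B] = ((-2.5)·(-2.5) + (-2.5)·(-2.5) + (4.5)·(4.5) + (0.5)·(0.5)) / 3 = 33/3 = 11
  S = [[6, 1.6667],
 [1.6667, 11]].

Step 3 — invert S. det(S) = 6·11 - (1.6667)² = 63.2222.
  S^{-1} = (1/det) · [[d, -b], [-b, a]] = [[0.174, -0.0264],
 [-0.0264, 0.0949]].

Step 4 — quadratic form (x̄ - mu_0)^T · S^{-1} · (x̄ - mu_0):
  S^{-1} · (x̄ - mu_0) = (0.0395, -0.1424),
  (x̄ - mu_0)^T · [...] = (0)·(0.0395) + (-1.5)·(-0.1424) = 0.2135.

Step 5 — scale by n: T² = 4 · 0.2135 = 0.8541.

T² ≈ 0.8541


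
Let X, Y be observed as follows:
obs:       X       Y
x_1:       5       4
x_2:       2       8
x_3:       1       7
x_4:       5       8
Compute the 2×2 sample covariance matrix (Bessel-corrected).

Step 1 — column means:
  mean(X) = (5 + 2 + 1 + 5) / 4 = 13/4 = 3.25
  mean(Y) = (4 + 8 + 7 + 8) / 4 = 27/4 = 6.75

Step 2 — sample covariance S[i,j] = (1/(n-1)) · Σ_k (x_{k,i} - mean_i) · (x_{k,j} - mean_j), with n-1 = 3.
  S[X,X] = ((1.75)·(1.75) + (-1.25)·(-1.25) + (-2.25)·(-2.25) + (1.75)·(1.75)) / 3 = 12.75/3 = 4.25
  S[X,Y] = ((1.75)·(-2.75) + (-1.25)·(1.25) + (-2.25)·(0.25) + (1.75)·(1.25)) / 3 = -4.75/3 = -1.5833
  S[Y,Y] = ((-2.75)·(-2.75) + (1.25)·(1.25) + (0.25)·(0.25) + (1.25)·(1.25)) / 3 = 10.75/3 = 3.5833

S is symmetric (S[j,i] = S[i,j]). Assembling:

S = [[4.25, -1.5833],
 [-1.5833, 3.5833]]


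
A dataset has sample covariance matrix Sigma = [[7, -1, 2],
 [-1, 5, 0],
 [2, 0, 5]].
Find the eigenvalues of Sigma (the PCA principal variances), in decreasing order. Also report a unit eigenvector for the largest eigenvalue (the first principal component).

Step 1 — characteristic polynomial p(λ) = det(λI - Sigma) = λ³ - tr·λ² + c_1·λ - det, where tr = trace, c_1 = sum of the principal 2×2 minors, det = det(Sigma):
  tr = 7 + 5 + 5 = 17,
  c_1 = (7·5 - (-1)²) + (7·5 - (2)²) + (5·5 - (0)²) = 34 + 31 + 25 = 90,
  det = 7·(5·5 - (0)²) - (-1)·((-1)·5 - (0)·(2)) + (2)·((-1)·(0) - 5·(2)) = 7·(25) - (-1)·(-5) + (2)·(-10) = 150.
  So p(λ) = λ³ - 17λ² + 90λ - 150.
Step 2 — look for an integer root (rational root theorem: any rational root is an integer divisor of 150). Testing λ = 5:
  p(5) = 125 - 425 + 450 - 150 = 0  ✓
  Dividing out (λ - 5): p(λ) = (λ - 5)(λ² - 12λ + 30).
Step 3 — remaining eigenvalues from the quadratic λ² - 12λ + 30 = 0:
  Δ = 12² - 4·30 = 144 - 120 = 24,  λ = (12 ± √24)/2 = (12 ± 4.899)/2 ≈ 8.4495 or 3.5505.
  Sorted: λ_1 = 8.4495,  λ_2 = 5,  λ_3 = 3.5505  (check: sum = 17 = tr ✓).

Step 4 — unit eigenvector for λ_1 ≈ 8.4495: v spans the null space of (Sigma - λ_1 I), whose rows are
  r_1 = (-1.4495, -1, 2),  r_2 = (-1, -3.4495, 0),  r_3 = (2, 0, -3.4495).
  v is orthogonal to every row, so take v ∝ r_1 × r_2 = ((-1)·(0) - (2)·(-3.4495), (2)·(-1) - (-1.4495)·(0), (-1.4495)·(-3.4495) - (-1)·(-1)) ≈ (6.899, -2, 4).
  Let u = (6.899, -2, 4).
  ||u|| = √((6.899)² + (-2)² + (4)²) = √(67.5959) ≈ 8.2217,  v_1 = u/||u|| ≈ (0.8391, -0.2433, 0.4865) (||v_1|| = 1).

λ_1 = 8.4495,  λ_2 = 5,  λ_3 = 3.5505;  v_1 ≈ (0.8391, -0.2433, 0.4865)


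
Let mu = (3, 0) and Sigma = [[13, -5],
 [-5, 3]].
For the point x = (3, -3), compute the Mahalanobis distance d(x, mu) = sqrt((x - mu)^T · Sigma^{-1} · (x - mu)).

Step 1 — centre the observation: (x - mu) = (0, -3).

Step 2 — invert Sigma. det(Sigma) = 13·3 - (-5)² = 14.
  Sigma^{-1} = (1/det) · [[d, -b], [-b, a]] = [[0.2143, 0.3571],
 [0.3571, 0.9286]].

Step 3 — form the quadratic (x - mu)^T · Sigma^{-1} · (x - mu):
  Sigma^{-1} · (x - mu) = (-1.0714, -2.7857).
  (x - mu)^T · [Sigma^{-1} · (x - mu)] = (0)·(-1.0714) + (-3)·(-2.7857) = 8.3571.

Step 4 — take square root: d = √(8.3571) ≈ 2.8909.

d(x, mu) = √(8.3571) ≈ 2.8909


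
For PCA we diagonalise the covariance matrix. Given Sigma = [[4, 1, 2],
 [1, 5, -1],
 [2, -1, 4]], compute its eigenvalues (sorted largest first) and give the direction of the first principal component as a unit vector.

Step 1 — characteristic polynomial p(λ) = det(λI - Sigma) = λ³ - tr·λ² + c_1·λ - det, where tr = trace, c_1 = sum of the principal 2×2 minors, det = det(Sigma):
  tr = 4 + 5 + 4 = 13,
  c_1 = (4·5 - (1)²) + (4·4 - (2)²) + (5·4 - (-1)²) = 19 + 12 + 19 = 50,
  det = 4·(5·4 - (-1)²) - (1)·((1)·4 - (-1)·(2)) + (2)·((1)·(-1) - 5·(2)) = 4·(19) - (1)·(6) + (2)·(-11) = 48.
  So p(λ) = λ³ - 13λ² + 50λ - 48.
Step 2 — look for an integer root (rational root theorem: any rational root is an integer divisor of 48). Testing λ = 6:
  p(6) = 216 - 468 + 300 - 48 = 0  ✓
  Dividing out (λ - 6): p(λ) = (λ - 6)(λ² - 7λ + 8).
Step 3 — remaining eigenvalues from the quadratic λ² - 7λ + 8 = 0:
  Δ = 7² - 4·8 = 49 - 32 = 17,  λ = (7 ± √17)/2 = (7 ± 4.1231)/2 ≈ 5.5616 or 1.4384.
  Sorted: λ_1 = 6,  λ_2 = 5.5616,  λ_3 = 1.4384  (check: sum = 13 = tr ✓).

Step 4 — unit eigenvector for λ_1 = 6: v spans the null space of (Sigma - λ_1 I), whose rows are
  r_1 = (-2, 1, 2),  r_2 = (1, -1, -1),  r_3 = (2, -1, -2).
  v is orthogonal to every row, so take v ∝ r_1 × r_2 = ((1)·(-1) - (2)·(-1), (2)·(1) - (-2)·(-1), (-2)·(-1) - (1)·(1)) = (1, 0, 1).
  Let u = (1, 0, 1).
  ||u|| = √((1)² + (0)² + (1)²) = √(2) ≈ 1.4142,  v_1 = u/||u|| ≈ (0.7071, 0, 0.7071) (||v_1|| = 1).

λ_1 = 6,  λ_2 = 5.5616,  λ_3 = 1.4384;  v_1 ≈ (0.7071, 0, 0.7071)


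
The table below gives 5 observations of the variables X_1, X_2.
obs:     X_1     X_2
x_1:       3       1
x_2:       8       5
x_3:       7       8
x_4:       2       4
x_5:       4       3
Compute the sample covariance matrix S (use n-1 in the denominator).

Step 1 — column means:
  mean(X_1) = (3 + 8 + 7 + 2 + 4) / 5 = 24/5 = 4.8
  mean(X_2) = (1 + 5 + 8 + 4 + 3) / 5 = 21/5 = 4.2

Step 2 — sample covariance S[i,j] = (1/(n-1)) · Σ_k (x_{k,i} - mean_i) · (x_{k,j} - mean_j), with n-1 = 4.
  S[X_1,X_1] = ((-1.8)·(-1.8) + (3.2)·(3.2) + (2.2)·(2.2) + (-2.8)·(-2.8) + (-0.8)·(-0.8)) / 4 = 26.8/4 = 6.7
  S[X_1,X_2] = ((-1.8)·(-3.2) + (3.2)·(0.8) + (2.2)·(3.8) + (-2.8)·(-0.2) + (-0.8)·(-1.2)) / 4 = 18.2/4 = 4.55
  S[X_2,X_2] = ((-3.2)·(-3.2) + (0.8)·(0.8) + (3.8)·(3.8) + (-0.2)·(-0.2) + (-1.2)·(-1.2)) / 4 = 26.8/4 = 6.7

S is symmetric (S[j,i] = S[i,j]). Assembling:

S = [[6.7, 4.55],
 [4.55, 6.7]]


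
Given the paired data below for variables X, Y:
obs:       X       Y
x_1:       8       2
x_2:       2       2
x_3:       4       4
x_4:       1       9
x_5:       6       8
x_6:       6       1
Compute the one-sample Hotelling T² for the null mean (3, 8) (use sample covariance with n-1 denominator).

Step 1 — sample mean vector:
  mean(X) = (8 + 2 + 4 + 1 + 6 + 6) / 6 = 27/6 = 4.5
  mean(Y) = (2 + 2 + 4 + 9 + 8 + 1) / 6 = 26/6 = 4.3333
  x̄ = (4.5, 4.3333),  deviation x̄ - mu_0 = (4.5, 4.3333) - (3, 8) = (1.5, -3.6667).

Step 2 — sample covariance matrix, S[i,j] = (1/(n-1)) · Σ_k (x_{k,i} - mean_i) · (x_{k,j} - mean_j), divisor n-1 = 5:
  S[X,X] = ((3.5)·(3.5) + (-2.5)·(-2.5) + (-0.5)·(-0.5) + (-3.5)·(-3.5) + (1.5)·(1.5) + (1.5)·(1.5)) / 5 = 35.5/5 = 7.1
  S[X,Y] = ((3.5)·(-2.3333) + (-2.5)·(-2.3333) + (-0.5)·(-0.3333) + (-3.5)·(4.6667) + (1.5)·(3.6667) + (1.5)·(-3.3333)) / 5 = -18/5 = -3.6
  S[Y,Y] = ((-2.3333)·(-2.3333) + (-2.3333)·(-2.3333) + (-0.3333)·(-0.3333) + (4.6667)·(4.6667) + (3.6667)·(3.6667) + (-3.3333)·(-3.3333)) / 5 = 57.3333/5 = 11.4667
  S = [[7.1, -3.6],
 [-3.6, 11.4667]].

Step 3 — invert S. det(S) = 7.1·11.4667 - (-3.6)² = 68.4533.
  S^{-1} = (1/det) · [[d, -b], [-b, a]] = [[0.1675, 0.0526],
 [0.0526, 0.1037]].

Step 4 — quadratic form (x̄ - mu_0)^T · S^{-1} · (x̄ - mu_0):
  S^{-1} · (x̄ - mu_0) = (0.0584, -0.3014),
  (x̄ - mu_0)^T · [...] = (1.5)·(0.0584) + (-3.6667)·(-0.3014) = 1.1929.

Step 5 — scale by n: T² = 6 · 1.1929 = 7.1572.

T² ≈ 7.1572


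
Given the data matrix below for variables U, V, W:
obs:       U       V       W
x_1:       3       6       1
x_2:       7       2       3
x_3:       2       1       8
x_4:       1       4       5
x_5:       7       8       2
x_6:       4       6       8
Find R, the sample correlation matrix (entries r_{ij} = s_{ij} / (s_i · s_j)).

Step 1 — column means:
  mean(U) = (3 + 7 + 2 + 1 + 7 + 4) / 6 = 24/6 = 4
  mean(V) = (6 + 2 + 1 + 4 + 8 + 6) / 6 = 27/6 = 4.5
  mean(W) = (1 + 3 + 8 + 5 + 2 + 8) / 6 = 27/6 = 4.5

Step 2 — sample variances and covariances s[i,j] = (1/(n-1)) · Σ_k (x_{k,i} - mean_i) · (x_{k,j} - mean_j), with n-1 = 5:
  s[U,U] = ((-1)·(-1) + (3)·(3) + (-2)·(-2) + (-3)·(-3) + (3)·(3) + (0)·(0)) / 5 = 32/5 = 6.4
  s[U,V] = ((-1)·(1.5) + (3)·(-2.5) + (-2)·(-3.5) + (-3)·(-0.5) + (3)·(3.5) + (0)·(1.5)) / 5 = 10/5 = 2
  s[U,W] = ((-1)·(-3.5) + (3)·(-1.5) + (-2)·(3.5) + (-3)·(0.5) + (3)·(-2.5) + (0)·(3.5)) / 5 = -17/5 = -3.4
  s[V,V] = ((1.5)·(1.5) + (-2.5)·(-2.5) + (-3.5)·(-3.5) + (-0.5)·(-0.5) + (3.5)·(3.5) + (1.5)·(1.5)) / 5 = 35.5/5 = 7.1
  s[V,W] = ((1.5)·(-3.5) + (-2.5)·(-1.5) + (-3.5)·(3.5) + (-0.5)·(0.5) + (3.5)·(-2.5) + (1.5)·(3.5)) / 5 = -17.5/5 = -3.5
  s[W,W] = ((-3.5)·(-3.5) + (-1.5)·(-1.5) + (3.5)·(3.5) + (0.5)·(0.5) + (-2.5)·(-2.5) + (3.5)·(3.5)) / 5 = 45.5/5 = 9.1
  Sample standard deviations s_i = √(s[i,i]):
  s(U) = √(6.4) = 2.5298
  s(V) = √(7.1) = 2.6646
  s(W) = √(9.1) = 3.0166

Step 3 — r_{ij} = s_{ij} / (s_i · s_j):
  r[U,U] = 1 (diagonal).
  r[U,V] = 2 / (2.5298 · 2.6646) = 2 / 6.7409 = 0.2967
  r[U,W] = -3.4 / (2.5298 · 3.0166) = -3.4 / 7.6315 = -0.4455
  r[V,V] = 1 (diagonal).
  r[V,W] = -3.5 / (2.6646 · 3.0166) = -3.5 / 8.038 = -0.4354
  r[W,W] = 1 (diagonal).

R is symmetric with unit diagonal. Assembling:

R = [[1, 0.2967, -0.4455],
 [0.2967, 1, -0.4354],
 [-0.4455, -0.4354, 1]]


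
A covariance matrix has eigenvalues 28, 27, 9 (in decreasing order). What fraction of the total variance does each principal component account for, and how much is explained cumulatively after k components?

Step 1 — total variance = trace(Sigma) = Σ λ_i = 28 + 27 + 9 = 64.

Step 2 — fraction explained by component i = λ_i / Σ λ:
  PC1: 28/64 = 0.4375
  PC2: 27/64 = 0.4219
  PC3: 9/64 = 0.1406

Step 3 — cumulative fraction after k components = (λ_1 + ... + λ_k) / Σ λ:
  k = 1: 28/64 = 0.4375
  k = 2: (28 + 27)/64 = 55/64 = 0.8594
  k = 3: (28 + 27 + 9)/64 = 64/64 = 1

Summary (fraction, with percent):

explained: PC1 0.4375 (43.75%), PC2 0.4219 (42.19%), PC3 0.1406 (14.06%);  cumulative: 0.4375, 0.8594, 1


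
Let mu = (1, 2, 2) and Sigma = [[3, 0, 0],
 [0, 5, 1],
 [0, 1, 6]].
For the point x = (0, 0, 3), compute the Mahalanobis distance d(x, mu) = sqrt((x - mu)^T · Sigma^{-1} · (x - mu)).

Step 1 — centre the observation: (x - mu) = (-1, -2, 1).

Step 2 — invert Sigma (cofactor / det for 3×3, or solve directly):
  Sigma^{-1} = [[0.3333, 0, 0],
 [0, 0.2069, -0.0345],
 [0, -0.0345, 0.1724]].

Step 3 — form the quadratic (x - mu)^T · Sigma^{-1} · (x - mu):
  Sigma^{-1} · (x - mu) = (-0.3333, -0.4483, 0.2414).
  (x - mu)^T · [Sigma^{-1} · (x - mu)] = (-1)·(-0.3333) + (-2)·(-0.4483) + (1)·(0.2414) = 1.4713.

Step 4 — take square root: d = √(1.4713) ≈ 1.213.

d(x, mu) = √(1.4713) ≈ 1.213


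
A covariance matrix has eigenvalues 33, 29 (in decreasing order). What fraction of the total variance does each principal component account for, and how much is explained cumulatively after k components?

Step 1 — total variance = trace(Sigma) = Σ λ_i = 33 + 29 = 62.

Step 2 — fraction explained by component i = λ_i / Σ λ:
  PC1: 33/62 = 0.5323
  PC2: 29/62 = 0.4677

Step 3 — cumulative fraction after k components = (λ_1 + ... + λ_k) / Σ λ:
  k = 1: 33/62 = 0.5323
  k = 2: (33 + 29)/62 = 62/62 = 1

Summary (fraction, with percent):

explained: PC1 0.5323 (53.23%), PC2 0.4677 (46.77%);  cumulative: 0.5323, 1


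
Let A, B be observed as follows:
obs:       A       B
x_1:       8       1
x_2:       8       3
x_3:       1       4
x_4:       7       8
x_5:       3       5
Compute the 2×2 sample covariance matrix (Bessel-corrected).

Step 1 — column means:
  mean(A) = (8 + 8 + 1 + 7 + 3) / 5 = 27/5 = 5.4
  mean(B) = (1 + 3 + 4 + 8 + 5) / 5 = 21/5 = 4.2

Step 2 — sample covariance S[i,j] = (1/(n-1)) · Σ_k (x_{k,i} - mean_i) · (x_{k,j} - mean_j), with n-1 = 4.
  S[A,A] = ((2.6)·(2.6) + (2.6)·(2.6) + (-4.4)·(-4.4) + (1.6)·(1.6) + (-2.4)·(-2.4)) / 4 = 41.2/4 = 10.3
  S[A,B] = ((2.6)·(-3.2) + (2.6)·(-1.2) + (-4.4)·(-0.2) + (1.6)·(3.8) + (-2.4)·(0.8)) / 4 = -6.4/4 = -1.6
  S[B,B] = ((-3.2)·(-3.2) + (-1.2)·(-1.2) + (-0.2)·(-0.2) + (3.8)·(3.8) + (0.8)·(0.8)) / 4 = 26.8/4 = 6.7

S is symmetric (S[j,i] = S[i,j]). Assembling:

S = [[10.3, -1.6],
 [-1.6, 6.7]]


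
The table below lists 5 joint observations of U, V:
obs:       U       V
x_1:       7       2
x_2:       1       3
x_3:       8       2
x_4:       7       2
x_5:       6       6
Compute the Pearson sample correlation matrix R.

Step 1 — column means:
  mean(U) = (7 + 1 + 8 + 7 + 6) / 5 = 29/5 = 5.8
  mean(V) = (2 + 3 + 2 + 2 + 6) / 5 = 15/5 = 3

Step 2 — sample variances and covariances s[i,j] = (1/(n-1)) · Σ_k (x_{k,i} - mean_i) · (x_{k,j} - mean_j), with n-1 = 4:
  s[U,U] = ((1.2)·(1.2) + (-4.8)·(-4.8) + (2.2)·(2.2) + (1.2)·(1.2) + (0.2)·(0.2)) / 4 = 30.8/4 = 7.7
  s[U,V] = ((1.2)·(-1) + (-4.8)·(0) + (2.2)·(-1) + (1.2)·(-1) + (0.2)·(3)) / 4 = -4/4 = -1
  s[V,V] = ((-1)·(-1) + (0)·(0) + (-1)·(-1) + (-1)·(-1) + (3)·(3)) / 4 = 12/4 = 3
  Sample standard deviations s_i = √(s[i,i]):
  s(U) = √(7.7) = 2.7749
  s(V) = √(3) = 1.7321

Step 3 — r_{ij} = s_{ij} / (s_i · s_j):
  r[U,U] = 1 (diagonal).
  r[U,V] = -1 / (2.7749 · 1.7321) = -1 / 4.8062 = -0.2081
  r[V,V] = 1 (diagonal).

R is symmetric with unit diagonal. Assembling:

R = [[1, -0.2081],
 [-0.2081, 1]]


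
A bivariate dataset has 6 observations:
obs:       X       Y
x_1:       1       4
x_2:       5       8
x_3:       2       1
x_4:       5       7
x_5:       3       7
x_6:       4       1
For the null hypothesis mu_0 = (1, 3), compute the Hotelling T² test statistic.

Step 1 — sample mean vector:
  mean(X) = (1 + 5 + 2 + 5 + 3 + 4) / 6 = 20/6 = 3.3333
  mean(Y) = (4 + 8 + 1 + 7 + 7 + 1) / 6 = 28/6 = 4.6667
  x̄ = (3.3333, 4.6667),  deviation x̄ - mu_0 = (3.3333, 4.6667) - (1, 3) = (2.3333, 1.6667).

Step 2 — sample covariance matrix, S[i,j] = (1/(n-1)) · Σ_k (x_{k,i} - mean_i) · (x_{k,j} - mean_j), divisor n-1 = 5:
  S[X,X] = ((-2.3333)·(-2.3333) + (1.6667)·(1.6667) + (-1.3333)·(-1.3333) + (1.6667)·(1.6667) + (-0.3333)·(-0.3333) + (0.6667)·(0.6667)) / 5 = 13.3333/5 = 2.6667
  S[X,Y] = ((-2.3333)·(-0.6667) + (1.6667)·(3.3333) + (-1.3333)·(-3.6667) + (1.6667)·(2.3333) + (-0.3333)·(2.3333) + (0.6667)·(-3.6667)) / 5 = 12.6667/5 = 2.5333
  S[Y,Y] = ((-0.6667)·(-0.6667) + (3.3333)·(3.3333) + (-3.6667)·(-3.6667) + (2.3333)·(2.3333) + (2.3333)·(2.3333) + (-3.6667)·(-3.6667)) / 5 = 49.3333/5 = 9.8667
  S = [[2.6667, 2.5333],
 [2.5333, 9.8667]].

Step 3 — invert S. det(S) = 2.6667·9.8667 - (2.5333)² = 19.8933.
  S^{-1} = (1/det) · [[d, -b], [-b, a]] = [[0.496, -0.1273],
 [-0.1273, 0.134]].

Step 4 — quadratic form (x̄ - mu_0)^T · S^{-1} · (x̄ - mu_0):
  S^{-1} · (x̄ - mu_0) = (0.945, -0.0737),
  (x̄ - mu_0)^T · [...] = (2.3333)·(0.945) + (1.6667)·(-0.0737) = 2.0822.

Step 5 — scale by n: T² = 6 · 2.0822 = 12.4933.

T² ≈ 12.4933


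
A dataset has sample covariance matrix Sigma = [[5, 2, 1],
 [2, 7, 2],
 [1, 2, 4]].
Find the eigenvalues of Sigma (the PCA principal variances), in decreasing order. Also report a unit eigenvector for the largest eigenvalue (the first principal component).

Step 1 — characteristic polynomial p(λ) = det(λI - Sigma) = λ³ - tr·λ² + c_1·λ - det, where tr = trace, c_1 = sum of the principal 2×2 minors, det = det(Sigma):
  tr = 5 + 7 + 4 = 16,
  c_1 = (5·7 - (2)²) + (5·4 - (1)²) + (7·4 - (2)²) = 31 + 19 + 24 = 74,
  det = 5·(7·4 - (2)²) - (2)·((2)·4 - (2)·(1)) + (1)·((2)·(2) - 7·(1)) = 5·(24) - (2)·(6) + (1)·(-3) = 105.
  So p(λ) = λ³ - 16λ² + 74λ - 105.
Step 2 — look for an integer root (rational root theorem: any rational root is an integer divisor of 105). Testing λ = 3:
  p(3) = 27 - 144 + 222 - 105 = 0  ✓
  Dividing out (λ - 3): p(λ) = (λ - 3)(λ² - 13λ + 35).
Step 3 — remaining eigenvalues from the quadratic λ² - 13λ + 35 = 0:
  Δ = 13² - 4·35 = 169 - 140 = 29,  λ = (13 ± √29)/2 = (13 ± 5.3852)/2 ≈ 9.1926 or 3.8074.
  Sorted: λ_1 = 9.1926,  λ_2 = 3.8074,  λ_3 = 3  (check: sum = 16 = tr ✓).

Step 4 — unit eigenvector for λ_1 ≈ 9.1926: v spans the null space of (Sigma - λ_1 I), whose rows are
  r_1 = (-4.1926, 2, 1),  r_2 = (2, -2.1926, 2),  r_3 = (1, 2, -5.1926).
  v is orthogonal to every row, so take v ∝ r_1 × r_2 = ((2)·(2) - (1)·(-2.1926), (1)·(2) - (-4.1926)·(2), (-4.1926)·(-2.1926) - (2)·(2)) ≈ (6.1926, 10.3852, 5.1926).
  Let u = (6.1926, 10.3852, 5.1926).
  ||u|| = √((6.1926)² + (10.3852)² + (5.1926)²) = √(173.1626) ≈ 13.1591,  v_1 = u/||u|| ≈ (0.4706, 0.7892, 0.3946) (||v_1|| = 1).

λ_1 = 9.1926,  λ_2 = 3.8074,  λ_3 = 3;  v_1 ≈ (0.4706, 0.7892, 0.3946)


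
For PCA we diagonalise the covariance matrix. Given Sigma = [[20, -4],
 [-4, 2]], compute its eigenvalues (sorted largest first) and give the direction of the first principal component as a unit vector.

Step 1 — characteristic polynomial of 2×2 Sigma:
  det(Sigma - λI) = λ² - trace · λ + det = 0.
  trace = 20 + 2 = 22, det = 20·2 - (-4)² = 24.
Step 2 — discriminant:
  Δ = trace² - 4·det = 484 - 96 = 388.
Step 3 — eigenvalues:
  λ = (trace ± √Δ)/2 = (22 ± 19.6977)/2,
  λ_1 = 20.8489,  λ_2 = 1.1511.

Step 4 — unit eigenvector for λ_1: solve (Sigma - λ_1 I)v = 0. First row:
  (20 - 20.8489)·v_x + (-4)·v_y = 0, i.e. (-0.8489)·v_x + (-4)·v_y = 0,
  so v ∝ (b, λ_1 - a) = (-4, 0.8489); multiply by -1 so the first entry is positive: u = (4, -0.8489).
  ||u|| = √((4)² + (-0.8489)²) = √(16.7206) ≈ 4.0891,
  v_1 = u/||u|| ≈ (0.9782, -0.2076) (||v_1|| = 1).

λ_1 = 20.8489,  λ_2 = 1.1511;  v_1 ≈ (0.9782, -0.2076)


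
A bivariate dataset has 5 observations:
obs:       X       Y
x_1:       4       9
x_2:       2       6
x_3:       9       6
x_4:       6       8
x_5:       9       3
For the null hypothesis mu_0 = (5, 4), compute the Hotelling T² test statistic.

Step 1 — sample mean vector:
  mean(X) = (4 + 2 + 9 + 6 + 9) / 5 = 30/5 = 6
  mean(Y) = (9 + 6 + 6 + 8 + 3) / 5 = 32/5 = 6.4
  x̄ = (6, 6.4),  deviation x̄ - mu_0 = (6, 6.4) - (5, 4) = (1, 2.4).

Step 2 — sample covariance matrix, S[i,j] = (1/(n-1)) · Σ_k (x_{k,i} - mean_i) · (x_{k,j} - mean_j), divisor n-1 = 4:
  S[X,X] = ((-2)·(-2) + (-4)·(-4) + (3)·(3) + (0)·(0) + (3)·(3)) / 4 = 38/4 = 9.5
  S[X,Y] = ((-2)·(2.6) + (-4)·(-0.4) + (3)·(-0.4) + (0)·(1.6) + (3)·(-3.4)) / 4 = -15/4 = -3.75
  S[Y,Y] = ((2.6)·(2.6) + (-0.4)·(-0.4) + (-0.4)·(-0.4) + (1.6)·(1.6) + (-3.4)·(-3.4)) / 4 = 21.2/4 = 5.3
  S = [[9.5, -3.75],
 [-3.75, 5.3]].

Step 3 — invert S. det(S) = 9.5·5.3 - (-3.75)² = 36.2875.
  S^{-1} = (1/det) · [[d, -b], [-b, a]] = [[0.1461, 0.1033],
 [0.1033, 0.2618]].

Step 4 — quadratic form (x̄ - mu_0)^T · S^{-1} · (x̄ - mu_0):
  S^{-1} · (x̄ - mu_0) = (0.3941, 0.7317),
  (x̄ - mu_0)^T · [...] = (1)·(0.3941) + (2.4)·(0.7317) = 2.1501.

Step 5 — scale by n: T² = 5 · 2.1501 = 10.7503.

T² ≈ 10.7503


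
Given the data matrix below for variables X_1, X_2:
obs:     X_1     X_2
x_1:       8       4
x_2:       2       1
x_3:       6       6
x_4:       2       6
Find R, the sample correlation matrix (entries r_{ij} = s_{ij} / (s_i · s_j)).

Step 1 — column means:
  mean(X_1) = (8 + 2 + 6 + 2) / 4 = 18/4 = 4.5
  mean(X_2) = (4 + 1 + 6 + 6) / 4 = 17/4 = 4.25

Step 2 — sample variances and covariances s[i,j] = (1/(n-1)) · Σ_k (x_{k,i} - mean_i) · (x_{k,j} - mean_j), with n-1 = 3:
  s[X_1,X_1] = ((3.5)·(3.5) + (-2.5)·(-2.5) + (1.5)·(1.5) + (-2.5)·(-2.5)) / 3 = 27/3 = 9
  s[X_1,X_2] = ((3.5)·(-0.25) + (-2.5)·(-3.25) + (1.5)·(1.75) + (-2.5)·(1.75)) / 3 = 5.5/3 = 1.8333
  s[X_2,X_2] = ((-0.25)·(-0.25) + (-3.25)·(-3.25) + (1.75)·(1.75) + (1.75)·(1.75)) / 3 = 16.75/3 = 5.5833
  Sample standard deviations s_i = √(s[i,i]):
  s(X_1) = √(9) = 3
  s(X_2) = √(5.5833) = 2.3629

Step 3 — r_{ij} = s_{ij} / (s_i · s_j):
  r[X_1,X_1] = 1 (diagonal).
  r[X_1,X_2] = 1.8333 / (3 · 2.3629) = 1.8333 / 7.0887 = 0.2586
  r[X_2,X_2] = 1 (diagonal).

R is symmetric with unit diagonal. Assembling:

R = [[1, 0.2586],
 [0.2586, 1]]


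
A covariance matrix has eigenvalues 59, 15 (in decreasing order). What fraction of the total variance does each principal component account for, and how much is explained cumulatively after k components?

Step 1 — total variance = trace(Sigma) = Σ λ_i = 59 + 15 = 74.

Step 2 — fraction explained by component i = λ_i / Σ λ:
  PC1: 59/74 = 0.7973
  PC2: 15/74 = 0.2027

Step 3 — cumulative fraction after k components = (λ_1 + ... + λ_k) / Σ λ:
  k = 1: 59/74 = 0.7973
  k = 2: (59 + 15)/74 = 74/74 = 1

Summary (fraction, with percent):

explained: PC1 0.7973 (79.73%), PC2 0.2027 (20.27%);  cumulative: 0.7973, 1


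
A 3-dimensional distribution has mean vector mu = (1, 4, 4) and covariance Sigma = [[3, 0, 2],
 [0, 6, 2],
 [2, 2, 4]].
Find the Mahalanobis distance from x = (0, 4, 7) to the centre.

Step 1 — centre the observation: (x - mu) = (-1, 0, 3).

Step 2 — invert Sigma (cofactor / det for 3×3, or solve directly):
  Sigma^{-1} = [[0.5556, 0.1111, -0.3333],
 [0.1111, 0.2222, -0.1667],
 [-0.3333, -0.1667, 0.5]].

Step 3 — form the quadratic (x - mu)^T · Sigma^{-1} · (x - mu):
  Sigma^{-1} · (x - mu) = (-1.5556, -0.6111, 1.8333).
  (x - mu)^T · [Sigma^{-1} · (x - mu)] = (-1)·(-1.5556) + (0)·(-0.6111) + (3)·(1.8333) = 7.0556.

Step 4 — take square root: d = √(7.0556) ≈ 2.6562.

d(x, mu) = √(7.0556) ≈ 2.6562


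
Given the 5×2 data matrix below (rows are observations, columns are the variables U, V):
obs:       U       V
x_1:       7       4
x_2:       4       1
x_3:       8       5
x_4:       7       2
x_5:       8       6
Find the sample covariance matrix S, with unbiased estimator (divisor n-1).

Step 1 — column means:
  mean(U) = (7 + 4 + 8 + 7 + 8) / 5 = 34/5 = 6.8
  mean(V) = (4 + 1 + 5 + 2 + 6) / 5 = 18/5 = 3.6

Step 2 — sample covariance S[i,j] = (1/(n-1)) · Σ_k (x_{k,i} - mean_i) · (x_{k,j} - mean_j), with n-1 = 4.
  S[U,U] = ((0.2)·(0.2) + (-2.8)·(-2.8) + (1.2)·(1.2) + (0.2)·(0.2) + (1.2)·(1.2)) / 4 = 10.8/4 = 2.7
  S[U,V] = ((0.2)·(0.4) + (-2.8)·(-2.6) + (1.2)·(1.4) + (0.2)·(-1.6) + (1.2)·(2.4)) / 4 = 11.6/4 = 2.9
  S[V,V] = ((0.4)·(0.4) + (-2.6)·(-2.6) + (1.4)·(1.4) + (-1.6)·(-1.6) + (2.4)·(2.4)) / 4 = 17.2/4 = 4.3

S is symmetric (S[j,i] = S[i,j]). Assembling:

S = [[2.7, 2.9],
 [2.9, 4.3]]


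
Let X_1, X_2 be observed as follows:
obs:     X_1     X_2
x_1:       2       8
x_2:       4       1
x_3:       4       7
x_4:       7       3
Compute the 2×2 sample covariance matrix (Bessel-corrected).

Step 1 — column means:
  mean(X_1) = (2 + 4 + 4 + 7) / 4 = 17/4 = 4.25
  mean(X_2) = (8 + 1 + 7 + 3) / 4 = 19/4 = 4.75

Step 2 — sample covariance S[i,j] = (1/(n-1)) · Σ_k (x_{k,i} - mean_i) · (x_{k,j} - mean_j), with n-1 = 3.
  S[X_1,X_1] = ((-2.25)·(-2.25) + (-0.25)·(-0.25) + (-0.25)·(-0.25) + (2.75)·(2.75)) / 3 = 12.75/3 = 4.25
  S[X_1,X_2] = ((-2.25)·(3.25) + (-0.25)·(-3.75) + (-0.25)·(2.25) + (2.75)·(-1.75)) / 3 = -11.75/3 = -3.9167
  S[X_2,X_2] = ((3.25)·(3.25) + (-3.75)·(-3.75) + (2.25)·(2.25) + (-1.75)·(-1.75)) / 3 = 32.75/3 = 10.9167

S is symmetric (S[j,i] = S[i,j]). Assembling:

S = [[4.25, -3.9167],
 [-3.9167, 10.9167]]


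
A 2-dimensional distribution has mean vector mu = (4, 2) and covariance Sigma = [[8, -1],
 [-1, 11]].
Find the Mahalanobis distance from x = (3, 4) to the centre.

Step 1 — centre the observation: (x - mu) = (-1, 2).

Step 2 — invert Sigma. det(Sigma) = 8·11 - (-1)² = 87.
  Sigma^{-1} = (1/det) · [[d, -b], [-b, a]] = [[0.1264, 0.0115],
 [0.0115, 0.092]].

Step 3 — form the quadratic (x - mu)^T · Sigma^{-1} · (x - mu):
  Sigma^{-1} · (x - mu) = (-0.1034, 0.1724).
  (x - mu)^T · [Sigma^{-1} · (x - mu)] = (-1)·(-0.1034) + (2)·(0.1724) = 0.4483.

Step 4 — take square root: d = √(0.4483) ≈ 0.6695.

d(x, mu) = √(0.4483) ≈ 0.6695


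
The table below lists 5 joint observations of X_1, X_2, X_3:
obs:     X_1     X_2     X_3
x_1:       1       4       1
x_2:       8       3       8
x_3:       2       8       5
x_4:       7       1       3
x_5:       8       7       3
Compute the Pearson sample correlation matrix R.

Step 1 — column means:
  mean(X_1) = (1 + 8 + 2 + 7 + 8) / 5 = 26/5 = 5.2
  mean(X_2) = (4 + 3 + 8 + 1 + 7) / 5 = 23/5 = 4.6
  mean(X_3) = (1 + 8 + 5 + 3 + 3) / 5 = 20/5 = 4

Step 2 — sample variances and covariances s[i,j] = (1/(n-1)) · Σ_k (x_{k,i} - mean_i) · (x_{k,j} - mean_j), with n-1 = 4:
  s[X_1,X_1] = ((-4.2)·(-4.2) + (2.8)·(2.8) + (-3.2)·(-3.2) + (1.8)·(1.8) + (2.8)·(2.8)) / 4 = 46.8/4 = 11.7
  s[X_1,X_2] = ((-4.2)·(-0.6) + (2.8)·(-1.6) + (-3.2)·(3.4) + (1.8)·(-3.6) + (2.8)·(2.4)) / 4 = -12.6/4 = -3.15
  s[X_1,X_3] = ((-4.2)·(-3) + (2.8)·(4) + (-3.2)·(1) + (1.8)·(-1) + (2.8)·(-1)) / 4 = 16/4 = 4
  s[X_2,X_2] = ((-0.6)·(-0.6) + (-1.6)·(-1.6) + (3.4)·(3.4) + (-3.6)·(-3.6) + (2.4)·(2.4)) / 4 = 33.2/4 = 8.3
  s[X_2,X_3] = ((-0.6)·(-3) + (-1.6)·(4) + (3.4)·(1) + (-3.6)·(-1) + (2.4)·(-1)) / 4 = 0/4 = 0
  s[X_3,X_3] = ((-3)·(-3) + (4)·(4) + (1)·(1) + (-1)·(-1) + (-1)·(-1)) / 4 = 28/4 = 7
  Sample standard deviations s_i = √(s[i,i]):
  s(X_1) = √(11.7) = 3.4205
  s(X_2) = √(8.3) = 2.881
  s(X_3) = √(7) = 2.6458

Step 3 — r_{ij} = s_{ij} / (s_i · s_j):
  r[X_1,X_1] = 1 (diagonal).
  r[X_1,X_2] = -3.15 / (3.4205 · 2.881) = -3.15 / 9.8544 = -0.3197
  r[X_1,X_3] = 4 / (3.4205 · 2.6458) = 4 / 9.0499 = 0.442
  r[X_2,X_2] = 1 (diagonal).
  r[X_2,X_3] = 0 / (2.881 · 2.6458) = 0 / 7.6223 = 0
  r[X_3,X_3] = 1 (diagonal).

R is symmetric with unit diagonal. Assembling:

R = [[1, -0.3197, 0.442],
 [-0.3197, 1, 0],
 [0.442, 0, 1]]


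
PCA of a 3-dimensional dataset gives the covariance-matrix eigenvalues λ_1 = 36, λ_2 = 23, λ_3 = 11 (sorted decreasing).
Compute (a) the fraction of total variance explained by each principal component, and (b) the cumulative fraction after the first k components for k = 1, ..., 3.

Step 1 — total variance = trace(Sigma) = Σ λ_i = 36 + 23 + 11 = 70.

Step 2 — fraction explained by component i = λ_i / Σ λ:
  PC1: 36/70 = 0.5143
  PC2: 23/70 = 0.3286
  PC3: 11/70 = 0.1571

Step 3 — cumulative fraction after k components = (λ_1 + ... + λ_k) / Σ λ:
  k = 1: 36/70 = 0.5143
  k = 2: (36 + 23)/70 = 59/70 = 0.8429
  k = 3: (36 + 23 + 11)/70 = 70/70 = 1

Summary (fraction, with percent):

explained: PC1 0.5143 (51.43%), PC2 0.3286 (32.86%), PC3 0.1571 (15.71%);  cumulative: 0.5143, 0.8429, 1


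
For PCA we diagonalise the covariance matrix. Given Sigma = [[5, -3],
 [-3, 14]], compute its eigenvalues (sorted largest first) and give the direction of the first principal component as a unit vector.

Step 1 — characteristic polynomial of 2×2 Sigma:
  det(Sigma - λI) = λ² - trace · λ + det = 0.
  trace = 5 + 14 = 19, det = 5·14 - (-3)² = 61.
Step 2 — discriminant:
  Δ = trace² - 4·det = 361 - 244 = 117.
Step 3 — eigenvalues:
  λ = (trace ± √Δ)/2 = (19 ± 10.8167)/2,
  λ_1 = 14.9083,  λ_2 = 4.0917.

Step 4 — unit eigenvector for λ_1: solve (Sigma - λ_1 I)v = 0. First row:
  (5 - 14.9083)·v_x + (-3)·v_y = 0, i.e. (-9.9083)·v_x + (-3)·v_y = 0,
  so v ∝ (b, λ_1 - a) = (-3, 9.9083); multiply by -1 so the first entry is positive: u = (3, -9.9083).
  ||u|| = √((3)² + (-9.9083)²) = √(107.1749) ≈ 10.3525,
  v_1 = u/||u|| ≈ (0.2898, -0.9571) (||v_1|| = 1).

λ_1 = 14.9083,  λ_2 = 4.0917;  v_1 ≈ (0.2898, -0.9571)


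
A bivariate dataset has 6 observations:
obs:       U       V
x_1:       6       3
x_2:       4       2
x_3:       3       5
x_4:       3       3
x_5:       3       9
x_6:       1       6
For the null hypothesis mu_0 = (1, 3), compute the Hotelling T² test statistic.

Step 1 — sample mean vector:
  mean(U) = (6 + 4 + 3 + 3 + 3 + 1) / 6 = 20/6 = 3.3333
  mean(V) = (3 + 2 + 5 + 3 + 9 + 6) / 6 = 28/6 = 4.6667
  x̄ = (3.3333, 4.6667),  deviation x̄ - mu_0 = (3.3333, 4.6667) - (1, 3) = (2.3333, 1.6667).

Step 2 — sample covariance matrix, S[i,j] = (1/(n-1)) · Σ_k (x_{k,i} - mean_i) · (x_{k,j} - mean_j), divisor n-1 = 5:
  S[U,U] = ((2.6667)·(2.6667) + (0.6667)·(0.6667) + (-0.3333)·(-0.3333) + (-0.3333)·(-0.3333) + (-0.3333)·(-0.3333) + (-2.3333)·(-2.3333)) / 5 = 13.3333/5 = 2.6667
  S[U,V] = ((2.6667)·(-1.6667) + (0.6667)·(-2.6667) + (-0.3333)·(0.3333) + (-0.3333)·(-1.6667) + (-0.3333)·(4.3333) + (-2.3333)·(1.3333)) / 5 = -10.3333/5 = -2.0667
  S[V,V] = ((-1.6667)·(-1.6667) + (-2.6667)·(-2.6667) + (0.3333)·(0.3333) + (-1.6667)·(-1.6667) + (4.3333)·(4.3333) + (1.3333)·(1.3333)) / 5 = 33.3333/5 = 6.6667
  S = [[2.6667, -2.0667],
 [-2.0667, 6.6667]].

Step 3 — invert S. det(S) = 2.6667·6.6667 - (-2.0667)² = 13.5067.
  S^{-1} = (1/det) · [[d, -b], [-b, a]] = [[0.4936, 0.153],
 [0.153, 0.1974]].

Step 4 — quadratic form (x̄ - mu_0)^T · S^{-1} · (x̄ - mu_0):
  S^{-1} · (x̄ - mu_0) = (1.4067, 0.6861),
  (x̄ - mu_0)^T · [...] = (2.3333)·(1.4067) + (1.6667)·(0.6861) = 4.4258.

Step 5 — scale by n: T² = 6 · 4.4258 = 26.5548.

T² ≈ 26.5548


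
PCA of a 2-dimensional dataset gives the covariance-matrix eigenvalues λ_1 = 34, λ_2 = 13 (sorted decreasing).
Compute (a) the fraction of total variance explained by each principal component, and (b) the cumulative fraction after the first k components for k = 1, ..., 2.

Step 1 — total variance = trace(Sigma) = Σ λ_i = 34 + 13 = 47.

Step 2 — fraction explained by component i = λ_i / Σ λ:
  PC1: 34/47 = 0.7234
  PC2: 13/47 = 0.2766

Step 3 — cumulative fraction after k components = (λ_1 + ... + λ_k) / Σ λ:
  k = 1: 34/47 = 0.7234
  k = 2: (34 + 13)/47 = 47/47 = 1

Summary (fraction, with percent):

explained: PC1 0.7234 (72.34%), PC2 0.2766 (27.66%);  cumulative: 0.7234, 1


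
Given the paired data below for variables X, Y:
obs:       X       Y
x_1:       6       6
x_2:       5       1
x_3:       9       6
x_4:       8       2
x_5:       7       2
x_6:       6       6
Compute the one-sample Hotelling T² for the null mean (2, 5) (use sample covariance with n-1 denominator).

Step 1 — sample mean vector:
  mean(X) = (6 + 5 + 9 + 8 + 7 + 6) / 6 = 41/6 = 6.8333
  mean(Y) = (6 + 1 + 6 + 2 + 2 + 6) / 6 = 23/6 = 3.8333
  x̄ = (6.8333, 3.8333),  deviation x̄ - mu_0 = (6.8333, 3.8333) - (2, 5) = (4.8333, -1.1667).

Step 2 — sample covariance matrix, S[i,j] = (1/(n-1)) · Σ_k (x_{k,i} - mean_i) · (x_{k,j} - mean_j), divisor n-1 = 5:
  S[X,X] = ((-0.8333)·(-0.8333) + (-1.8333)·(-1.8333) + (2.1667)·(2.1667) + (1.1667)·(1.1667) + (0.1667)·(0.1667) + (-0.8333)·(-0.8333)) / 5 = 10.8333/5 = 2.1667
  S[X,Y] = ((-0.8333)·(2.1667) + (-1.8333)·(-2.8333) + (2.1667)·(2.1667) + (1.1667)·(-1.8333) + (0.1667)·(-1.8333) + (-0.8333)·(2.1667)) / 5 = 3.8333/5 = 0.7667
  S[Y,Y] = ((2.1667)·(2.1667) + (-2.8333)·(-2.8333) + (2.1667)·(2.1667) + (-1.8333)·(-1.8333) + (-1.8333)·(-1.8333) + (2.1667)·(2.1667)) / 5 = 28.8333/5 = 5.7667
  S = [[2.1667, 0.7667],
 [0.7667, 5.7667]].

Step 3 — invert S. det(S) = 2.1667·5.7667 - (0.7667)² = 11.9067.
  S^{-1} = (1/det) · [[d, -b], [-b, a]] = [[0.4843, -0.0644],
 [-0.0644, 0.182]].

Step 4 — quadratic form (x̄ - mu_0)^T · S^{-1} · (x̄ - mu_0):
  S^{-1} · (x̄ - mu_0) = (2.416, -0.5235),
  (x̄ - mu_0)^T · [...] = (4.8333)·(2.416) + (-1.1667)·(-0.5235) = 12.2882.

Step 5 — scale by n: T² = 6 · 12.2882 = 73.729.

T² ≈ 73.729


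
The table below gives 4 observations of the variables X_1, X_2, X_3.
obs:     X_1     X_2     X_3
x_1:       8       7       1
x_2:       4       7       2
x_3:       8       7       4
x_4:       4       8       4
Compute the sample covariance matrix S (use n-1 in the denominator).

Step 1 — column means:
  mean(X_1) = (8 + 4 + 8 + 4) / 4 = 24/4 = 6
  mean(X_2) = (7 + 7 + 7 + 8) / 4 = 29/4 = 7.25
  mean(X_3) = (1 + 2 + 4 + 4) / 4 = 11/4 = 2.75

Step 2 — sample covariance S[i,j] = (1/(n-1)) · Σ_k (x_{k,i} - mean_i) · (x_{k,j} - mean_j), with n-1 = 3.
  S[X_1,X_1] = ((2)·(2) + (-2)·(-2) + (2)·(2) + (-2)·(-2)) / 3 = 16/3 = 5.3333
  S[X_1,X_2] = ((2)·(-0.25) + (-2)·(-0.25) + (2)·(-0.25) + (-2)·(0.75)) / 3 = -2/3 = -0.6667
  S[X_1,X_3] = ((2)·(-1.75) + (-2)·(-0.75) + (2)·(1.25) + (-2)·(1.25)) / 3 = -2/3 = -0.6667
  S[X_2,X_2] = ((-0.25)·(-0.25) + (-0.25)·(-0.25) + (-0.25)·(-0.25) + (0.75)·(0.75)) / 3 = 0.75/3 = 0.25
  S[X_2,X_3] = ((-0.25)·(-1.75) + (-0.25)·(-0.75) + (-0.25)·(1.25) + (0.75)·(1.25)) / 3 = 1.25/3 = 0.4167
  S[X_3,X_3] = ((-1.75)·(-1.75) + (-0.75)·(-0.75) + (1.25)·(1.25) + (1.25)·(1.25)) / 3 = 6.75/3 = 2.25

S is symmetric (S[j,i] = S[i,j]). Assembling:

S = [[5.3333, -0.6667, -0.6667],
 [-0.6667, 0.25, 0.4167],
 [-0.6667, 0.4167, 2.25]]


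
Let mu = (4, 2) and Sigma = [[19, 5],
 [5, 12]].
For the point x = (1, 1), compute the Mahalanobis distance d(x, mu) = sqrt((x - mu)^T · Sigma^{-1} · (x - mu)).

Step 1 — centre the observation: (x - mu) = (-3, -1).

Step 2 — invert Sigma. det(Sigma) = 19·12 - (5)² = 203.
  Sigma^{-1} = (1/det) · [[d, -b], [-b, a]] = [[0.0591, -0.0246],
 [-0.0246, 0.0936]].

Step 3 — form the quadratic (x - mu)^T · Sigma^{-1} · (x - mu):
  Sigma^{-1} · (x - mu) = (-0.1527, -0.0197).
  (x - mu)^T · [Sigma^{-1} · (x - mu)] = (-3)·(-0.1527) + (-1)·(-0.0197) = 0.4778.

Step 4 — take square root: d = √(0.4778) ≈ 0.6913.

d(x, mu) = √(0.4778) ≈ 0.6913


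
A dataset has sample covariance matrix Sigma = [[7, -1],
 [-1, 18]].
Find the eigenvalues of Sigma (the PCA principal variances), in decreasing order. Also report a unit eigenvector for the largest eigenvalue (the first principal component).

Step 1 — characteristic polynomial of 2×2 Sigma:
  det(Sigma - λI) = λ² - trace · λ + det = 0.
  trace = 7 + 18 = 25, det = 7·18 - (-1)² = 125.
Step 2 — discriminant:
  Δ = trace² - 4·det = 625 - 500 = 125.
Step 3 — eigenvalues:
  λ = (trace ± √Δ)/2 = (25 ± 11.1803)/2,
  λ_1 = 18.0902,  λ_2 = 6.9098.

Step 4 — unit eigenvector for λ_1: solve (Sigma - λ_1 I)v = 0. First row:
  (7 - 18.0902)·v_x + (-1)·v_y = 0, i.e. (-11.0902)·v_x + (-1)·v_y = 0,
  so v ∝ (b, λ_1 - a) = (-1, 11.0902); multiply by -1 so the first entry is positive: u = (1, -11.0902).
  ||u|| = √((1)² + (-11.0902)²) = √(123.9919) ≈ 11.1352,
  v_1 = u/||u|| ≈ (0.0898, -0.996) (||v_1|| = 1).

λ_1 = 18.0902,  λ_2 = 6.9098;  v_1 ≈ (0.0898, -0.996)


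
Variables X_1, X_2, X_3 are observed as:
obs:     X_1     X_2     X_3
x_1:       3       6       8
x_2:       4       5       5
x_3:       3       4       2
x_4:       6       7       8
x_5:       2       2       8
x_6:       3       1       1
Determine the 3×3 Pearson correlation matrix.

Step 1 — column means:
  mean(X_1) = (3 + 4 + 3 + 6 + 2 + 3) / 6 = 21/6 = 3.5
  mean(X_2) = (6 + 5 + 4 + 7 + 2 + 1) / 6 = 25/6 = 4.1667
  mean(X_3) = (8 + 5 + 2 + 8 + 8 + 1) / 6 = 32/6 = 5.3333

Step 2 — sample variances and covariances s[i,j] = (1/(n-1)) · Σ_k (x_{k,i} - mean_i) · (x_{k,j} - mean_j), with n-1 = 5:
  s[X_1,X_1] = ((-0.5)·(-0.5) + (0.5)·(0.5) + (-0.5)·(-0.5) + (2.5)·(2.5) + (-1.5)·(-1.5) + (-0.5)·(-0.5)) / 5 = 9.5/5 = 1.9
  s[X_1,X_2] = ((-0.5)·(1.8333) + (0.5)·(0.8333) + (-0.5)·(-0.1667) + (2.5)·(2.8333) + (-1.5)·(-2.1667) + (-0.5)·(-3.1667)) / 5 = 11.5/5 = 2.3
  s[X_1,X_3] = ((-0.5)·(2.6667) + (0.5)·(-0.3333) + (-0.5)·(-3.3333) + (2.5)·(2.6667) + (-1.5)·(2.6667) + (-0.5)·(-4.3333)) / 5 = 5/5 = 1
  s[X_2,X_2] = ((1.8333)·(1.8333) + (0.8333)·(0.8333) + (-0.1667)·(-0.1667) + (2.8333)·(2.8333) + (-2.1667)·(-2.1667) + (-3.1667)·(-3.1667)) / 5 = 26.8333/5 = 5.3667
  s[X_2,X_3] = ((1.8333)·(2.6667) + (0.8333)·(-0.3333) + (-0.1667)·(-3.3333) + (2.8333)·(2.6667) + (-2.1667)·(2.6667) + (-3.1667)·(-4.3333)) / 5 = 20.6667/5 = 4.1333
  s[X_3,X_3] = ((2.6667)·(2.6667) + (-0.3333)·(-0.3333) + (-3.3333)·(-3.3333) + (2.6667)·(2.6667) + (2.6667)·(2.6667) + (-4.3333)·(-4.3333)) / 5 = 51.3333/5 = 10.2667
  Sample standard deviations s_i = √(s[i,i]):
  s(X_1) = √(1.9) = 1.3784
  s(X_2) = √(5.3667) = 2.3166
  s(X_3) = √(10.2667) = 3.2042

Step 3 — r_{ij} = s_{ij} / (s_i · s_j):
  r[X_1,X_1] = 1 (diagonal).
  r[X_1,X_2] = 2.3 / (1.3784 · 2.3166) = 2.3 / 3.1932 = 0.7203
  r[X_1,X_3] = 1 / (1.3784 · 3.2042) = 1 / 4.4166 = 0.2264
  r[X_2,X_2] = 1 (diagonal).
  r[X_2,X_3] = 4.1333 / (2.3166 · 3.2042) = 4.1333 / 7.4228 = 0.5568
  r[X_3,X_3] = 1 (diagonal).

R is symmetric with unit diagonal. Assembling:

R = [[1, 0.7203, 0.2264],
 [0.7203, 1, 0.5568],
 [0.2264, 0.5568, 1]]
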